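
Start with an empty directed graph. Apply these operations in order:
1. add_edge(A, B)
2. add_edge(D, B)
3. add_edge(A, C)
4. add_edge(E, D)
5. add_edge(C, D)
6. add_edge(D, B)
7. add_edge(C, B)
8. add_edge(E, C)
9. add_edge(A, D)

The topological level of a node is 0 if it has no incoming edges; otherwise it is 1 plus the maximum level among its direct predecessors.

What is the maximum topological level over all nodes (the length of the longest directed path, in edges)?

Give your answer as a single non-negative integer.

Op 1: add_edge(A, B). Edges now: 1
Op 2: add_edge(D, B). Edges now: 2
Op 3: add_edge(A, C). Edges now: 3
Op 4: add_edge(E, D). Edges now: 4
Op 5: add_edge(C, D). Edges now: 5
Op 6: add_edge(D, B) (duplicate, no change). Edges now: 5
Op 7: add_edge(C, B). Edges now: 6
Op 8: add_edge(E, C). Edges now: 7
Op 9: add_edge(A, D). Edges now: 8
Compute levels (Kahn BFS):
  sources (in-degree 0): A, E
  process A: level=0
    A->B: in-degree(B)=2, level(B)>=1
    A->C: in-degree(C)=1, level(C)>=1
    A->D: in-degree(D)=2, level(D)>=1
  process E: level=0
    E->C: in-degree(C)=0, level(C)=1, enqueue
    E->D: in-degree(D)=1, level(D)>=1
  process C: level=1
    C->B: in-degree(B)=1, level(B)>=2
    C->D: in-degree(D)=0, level(D)=2, enqueue
  process D: level=2
    D->B: in-degree(B)=0, level(B)=3, enqueue
  process B: level=3
All levels: A:0, B:3, C:1, D:2, E:0
max level = 3

Answer: 3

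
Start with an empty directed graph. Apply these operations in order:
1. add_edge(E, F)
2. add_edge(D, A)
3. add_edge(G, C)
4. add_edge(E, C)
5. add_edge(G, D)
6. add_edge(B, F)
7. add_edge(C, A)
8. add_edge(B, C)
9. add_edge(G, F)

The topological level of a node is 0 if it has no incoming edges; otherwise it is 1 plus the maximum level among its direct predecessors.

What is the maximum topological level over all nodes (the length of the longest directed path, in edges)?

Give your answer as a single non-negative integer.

Answer: 2

Derivation:
Op 1: add_edge(E, F). Edges now: 1
Op 2: add_edge(D, A). Edges now: 2
Op 3: add_edge(G, C). Edges now: 3
Op 4: add_edge(E, C). Edges now: 4
Op 5: add_edge(G, D). Edges now: 5
Op 6: add_edge(B, F). Edges now: 6
Op 7: add_edge(C, A). Edges now: 7
Op 8: add_edge(B, C). Edges now: 8
Op 9: add_edge(G, F). Edges now: 9
Compute levels (Kahn BFS):
  sources (in-degree 0): B, E, G
  process B: level=0
    B->C: in-degree(C)=2, level(C)>=1
    B->F: in-degree(F)=2, level(F)>=1
  process E: level=0
    E->C: in-degree(C)=1, level(C)>=1
    E->F: in-degree(F)=1, level(F)>=1
  process G: level=0
    G->C: in-degree(C)=0, level(C)=1, enqueue
    G->D: in-degree(D)=0, level(D)=1, enqueue
    G->F: in-degree(F)=0, level(F)=1, enqueue
  process C: level=1
    C->A: in-degree(A)=1, level(A)>=2
  process D: level=1
    D->A: in-degree(A)=0, level(A)=2, enqueue
  process F: level=1
  process A: level=2
All levels: A:2, B:0, C:1, D:1, E:0, F:1, G:0
max level = 2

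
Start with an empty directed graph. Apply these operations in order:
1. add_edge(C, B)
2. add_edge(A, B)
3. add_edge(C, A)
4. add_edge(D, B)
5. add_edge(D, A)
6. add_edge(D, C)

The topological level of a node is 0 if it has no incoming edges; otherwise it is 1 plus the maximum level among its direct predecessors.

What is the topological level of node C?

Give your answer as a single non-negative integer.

Answer: 1

Derivation:
Op 1: add_edge(C, B). Edges now: 1
Op 2: add_edge(A, B). Edges now: 2
Op 3: add_edge(C, A). Edges now: 3
Op 4: add_edge(D, B). Edges now: 4
Op 5: add_edge(D, A). Edges now: 5
Op 6: add_edge(D, C). Edges now: 6
Compute levels (Kahn BFS):
  sources (in-degree 0): D
  process D: level=0
    D->A: in-degree(A)=1, level(A)>=1
    D->B: in-degree(B)=2, level(B)>=1
    D->C: in-degree(C)=0, level(C)=1, enqueue
  process C: level=1
    C->A: in-degree(A)=0, level(A)=2, enqueue
    C->B: in-degree(B)=1, level(B)>=2
  process A: level=2
    A->B: in-degree(B)=0, level(B)=3, enqueue
  process B: level=3
All levels: A:2, B:3, C:1, D:0
level(C) = 1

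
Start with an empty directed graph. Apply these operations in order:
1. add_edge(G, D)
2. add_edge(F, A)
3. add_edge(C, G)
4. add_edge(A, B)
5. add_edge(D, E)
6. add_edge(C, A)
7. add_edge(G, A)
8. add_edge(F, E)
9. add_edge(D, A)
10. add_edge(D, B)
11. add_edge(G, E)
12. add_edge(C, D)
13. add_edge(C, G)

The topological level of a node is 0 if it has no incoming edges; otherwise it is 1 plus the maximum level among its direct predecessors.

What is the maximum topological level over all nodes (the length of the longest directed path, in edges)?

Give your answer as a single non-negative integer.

Answer: 4

Derivation:
Op 1: add_edge(G, D). Edges now: 1
Op 2: add_edge(F, A). Edges now: 2
Op 3: add_edge(C, G). Edges now: 3
Op 4: add_edge(A, B). Edges now: 4
Op 5: add_edge(D, E). Edges now: 5
Op 6: add_edge(C, A). Edges now: 6
Op 7: add_edge(G, A). Edges now: 7
Op 8: add_edge(F, E). Edges now: 8
Op 9: add_edge(D, A). Edges now: 9
Op 10: add_edge(D, B). Edges now: 10
Op 11: add_edge(G, E). Edges now: 11
Op 12: add_edge(C, D). Edges now: 12
Op 13: add_edge(C, G) (duplicate, no change). Edges now: 12
Compute levels (Kahn BFS):
  sources (in-degree 0): C, F
  process C: level=0
    C->A: in-degree(A)=3, level(A)>=1
    C->D: in-degree(D)=1, level(D)>=1
    C->G: in-degree(G)=0, level(G)=1, enqueue
  process F: level=0
    F->A: in-degree(A)=2, level(A)>=1
    F->E: in-degree(E)=2, level(E)>=1
  process G: level=1
    G->A: in-degree(A)=1, level(A)>=2
    G->D: in-degree(D)=0, level(D)=2, enqueue
    G->E: in-degree(E)=1, level(E)>=2
  process D: level=2
    D->A: in-degree(A)=0, level(A)=3, enqueue
    D->B: in-degree(B)=1, level(B)>=3
    D->E: in-degree(E)=0, level(E)=3, enqueue
  process A: level=3
    A->B: in-degree(B)=0, level(B)=4, enqueue
  process E: level=3
  process B: level=4
All levels: A:3, B:4, C:0, D:2, E:3, F:0, G:1
max level = 4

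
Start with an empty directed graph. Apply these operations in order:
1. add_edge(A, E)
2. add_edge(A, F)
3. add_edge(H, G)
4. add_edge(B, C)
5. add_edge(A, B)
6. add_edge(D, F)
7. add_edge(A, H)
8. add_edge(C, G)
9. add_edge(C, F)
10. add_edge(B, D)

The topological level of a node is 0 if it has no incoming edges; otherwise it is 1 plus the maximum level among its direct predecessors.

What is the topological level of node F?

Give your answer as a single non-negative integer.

Op 1: add_edge(A, E). Edges now: 1
Op 2: add_edge(A, F). Edges now: 2
Op 3: add_edge(H, G). Edges now: 3
Op 4: add_edge(B, C). Edges now: 4
Op 5: add_edge(A, B). Edges now: 5
Op 6: add_edge(D, F). Edges now: 6
Op 7: add_edge(A, H). Edges now: 7
Op 8: add_edge(C, G). Edges now: 8
Op 9: add_edge(C, F). Edges now: 9
Op 10: add_edge(B, D). Edges now: 10
Compute levels (Kahn BFS):
  sources (in-degree 0): A
  process A: level=0
    A->B: in-degree(B)=0, level(B)=1, enqueue
    A->E: in-degree(E)=0, level(E)=1, enqueue
    A->F: in-degree(F)=2, level(F)>=1
    A->H: in-degree(H)=0, level(H)=1, enqueue
  process B: level=1
    B->C: in-degree(C)=0, level(C)=2, enqueue
    B->D: in-degree(D)=0, level(D)=2, enqueue
  process E: level=1
  process H: level=1
    H->G: in-degree(G)=1, level(G)>=2
  process C: level=2
    C->F: in-degree(F)=1, level(F)>=3
    C->G: in-degree(G)=0, level(G)=3, enqueue
  process D: level=2
    D->F: in-degree(F)=0, level(F)=3, enqueue
  process G: level=3
  process F: level=3
All levels: A:0, B:1, C:2, D:2, E:1, F:3, G:3, H:1
level(F) = 3

Answer: 3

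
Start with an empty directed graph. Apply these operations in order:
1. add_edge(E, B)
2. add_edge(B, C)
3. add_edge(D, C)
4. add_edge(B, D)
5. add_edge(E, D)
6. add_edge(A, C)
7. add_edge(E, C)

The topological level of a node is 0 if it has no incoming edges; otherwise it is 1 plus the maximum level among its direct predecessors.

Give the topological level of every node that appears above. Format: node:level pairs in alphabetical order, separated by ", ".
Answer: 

Answer: A:0, B:1, C:3, D:2, E:0

Derivation:
Op 1: add_edge(E, B). Edges now: 1
Op 2: add_edge(B, C). Edges now: 2
Op 3: add_edge(D, C). Edges now: 3
Op 4: add_edge(B, D). Edges now: 4
Op 5: add_edge(E, D). Edges now: 5
Op 6: add_edge(A, C). Edges now: 6
Op 7: add_edge(E, C). Edges now: 7
Compute levels (Kahn BFS):
  sources (in-degree 0): A, E
  process A: level=0
    A->C: in-degree(C)=3, level(C)>=1
  process E: level=0
    E->B: in-degree(B)=0, level(B)=1, enqueue
    E->C: in-degree(C)=2, level(C)>=1
    E->D: in-degree(D)=1, level(D)>=1
  process B: level=1
    B->C: in-degree(C)=1, level(C)>=2
    B->D: in-degree(D)=0, level(D)=2, enqueue
  process D: level=2
    D->C: in-degree(C)=0, level(C)=3, enqueue
  process C: level=3
All levels: A:0, B:1, C:3, D:2, E:0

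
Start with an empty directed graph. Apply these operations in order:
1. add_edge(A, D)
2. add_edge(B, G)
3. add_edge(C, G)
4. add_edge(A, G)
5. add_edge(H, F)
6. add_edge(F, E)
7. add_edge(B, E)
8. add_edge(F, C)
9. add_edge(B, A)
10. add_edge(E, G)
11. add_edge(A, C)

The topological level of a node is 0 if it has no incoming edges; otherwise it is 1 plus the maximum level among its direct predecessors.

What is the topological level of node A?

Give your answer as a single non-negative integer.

Op 1: add_edge(A, D). Edges now: 1
Op 2: add_edge(B, G). Edges now: 2
Op 3: add_edge(C, G). Edges now: 3
Op 4: add_edge(A, G). Edges now: 4
Op 5: add_edge(H, F). Edges now: 5
Op 6: add_edge(F, E). Edges now: 6
Op 7: add_edge(B, E). Edges now: 7
Op 8: add_edge(F, C). Edges now: 8
Op 9: add_edge(B, A). Edges now: 9
Op 10: add_edge(E, G). Edges now: 10
Op 11: add_edge(A, C). Edges now: 11
Compute levels (Kahn BFS):
  sources (in-degree 0): B, H
  process B: level=0
    B->A: in-degree(A)=0, level(A)=1, enqueue
    B->E: in-degree(E)=1, level(E)>=1
    B->G: in-degree(G)=3, level(G)>=1
  process H: level=0
    H->F: in-degree(F)=0, level(F)=1, enqueue
  process A: level=1
    A->C: in-degree(C)=1, level(C)>=2
    A->D: in-degree(D)=0, level(D)=2, enqueue
    A->G: in-degree(G)=2, level(G)>=2
  process F: level=1
    F->C: in-degree(C)=0, level(C)=2, enqueue
    F->E: in-degree(E)=0, level(E)=2, enqueue
  process D: level=2
  process C: level=2
    C->G: in-degree(G)=1, level(G)>=3
  process E: level=2
    E->G: in-degree(G)=0, level(G)=3, enqueue
  process G: level=3
All levels: A:1, B:0, C:2, D:2, E:2, F:1, G:3, H:0
level(A) = 1

Answer: 1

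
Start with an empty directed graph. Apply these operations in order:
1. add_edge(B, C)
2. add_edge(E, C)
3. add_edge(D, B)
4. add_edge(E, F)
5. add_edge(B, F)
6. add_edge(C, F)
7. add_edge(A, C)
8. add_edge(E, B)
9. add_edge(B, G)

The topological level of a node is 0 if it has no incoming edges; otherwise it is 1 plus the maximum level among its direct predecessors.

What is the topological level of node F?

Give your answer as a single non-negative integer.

Answer: 3

Derivation:
Op 1: add_edge(B, C). Edges now: 1
Op 2: add_edge(E, C). Edges now: 2
Op 3: add_edge(D, B). Edges now: 3
Op 4: add_edge(E, F). Edges now: 4
Op 5: add_edge(B, F). Edges now: 5
Op 6: add_edge(C, F). Edges now: 6
Op 7: add_edge(A, C). Edges now: 7
Op 8: add_edge(E, B). Edges now: 8
Op 9: add_edge(B, G). Edges now: 9
Compute levels (Kahn BFS):
  sources (in-degree 0): A, D, E
  process A: level=0
    A->C: in-degree(C)=2, level(C)>=1
  process D: level=0
    D->B: in-degree(B)=1, level(B)>=1
  process E: level=0
    E->B: in-degree(B)=0, level(B)=1, enqueue
    E->C: in-degree(C)=1, level(C)>=1
    E->F: in-degree(F)=2, level(F)>=1
  process B: level=1
    B->C: in-degree(C)=0, level(C)=2, enqueue
    B->F: in-degree(F)=1, level(F)>=2
    B->G: in-degree(G)=0, level(G)=2, enqueue
  process C: level=2
    C->F: in-degree(F)=0, level(F)=3, enqueue
  process G: level=2
  process F: level=3
All levels: A:0, B:1, C:2, D:0, E:0, F:3, G:2
level(F) = 3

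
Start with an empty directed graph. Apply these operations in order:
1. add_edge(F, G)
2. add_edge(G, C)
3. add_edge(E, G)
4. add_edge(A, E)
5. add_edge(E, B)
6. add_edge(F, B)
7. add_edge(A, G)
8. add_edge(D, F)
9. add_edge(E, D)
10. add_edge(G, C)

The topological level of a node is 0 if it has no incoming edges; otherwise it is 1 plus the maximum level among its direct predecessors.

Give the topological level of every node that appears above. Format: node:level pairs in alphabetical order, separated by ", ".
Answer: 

Op 1: add_edge(F, G). Edges now: 1
Op 2: add_edge(G, C). Edges now: 2
Op 3: add_edge(E, G). Edges now: 3
Op 4: add_edge(A, E). Edges now: 4
Op 5: add_edge(E, B). Edges now: 5
Op 6: add_edge(F, B). Edges now: 6
Op 7: add_edge(A, G). Edges now: 7
Op 8: add_edge(D, F). Edges now: 8
Op 9: add_edge(E, D). Edges now: 9
Op 10: add_edge(G, C) (duplicate, no change). Edges now: 9
Compute levels (Kahn BFS):
  sources (in-degree 0): A
  process A: level=0
    A->E: in-degree(E)=0, level(E)=1, enqueue
    A->G: in-degree(G)=2, level(G)>=1
  process E: level=1
    E->B: in-degree(B)=1, level(B)>=2
    E->D: in-degree(D)=0, level(D)=2, enqueue
    E->G: in-degree(G)=1, level(G)>=2
  process D: level=2
    D->F: in-degree(F)=0, level(F)=3, enqueue
  process F: level=3
    F->B: in-degree(B)=0, level(B)=4, enqueue
    F->G: in-degree(G)=0, level(G)=4, enqueue
  process B: level=4
  process G: level=4
    G->C: in-degree(C)=0, level(C)=5, enqueue
  process C: level=5
All levels: A:0, B:4, C:5, D:2, E:1, F:3, G:4

Answer: A:0, B:4, C:5, D:2, E:1, F:3, G:4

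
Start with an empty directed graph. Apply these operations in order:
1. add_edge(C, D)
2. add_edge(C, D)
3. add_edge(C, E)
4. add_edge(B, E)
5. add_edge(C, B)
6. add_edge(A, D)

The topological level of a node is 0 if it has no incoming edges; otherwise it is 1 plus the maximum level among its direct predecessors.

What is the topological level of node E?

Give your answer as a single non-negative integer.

Op 1: add_edge(C, D). Edges now: 1
Op 2: add_edge(C, D) (duplicate, no change). Edges now: 1
Op 3: add_edge(C, E). Edges now: 2
Op 4: add_edge(B, E). Edges now: 3
Op 5: add_edge(C, B). Edges now: 4
Op 6: add_edge(A, D). Edges now: 5
Compute levels (Kahn BFS):
  sources (in-degree 0): A, C
  process A: level=0
    A->D: in-degree(D)=1, level(D)>=1
  process C: level=0
    C->B: in-degree(B)=0, level(B)=1, enqueue
    C->D: in-degree(D)=0, level(D)=1, enqueue
    C->E: in-degree(E)=1, level(E)>=1
  process B: level=1
    B->E: in-degree(E)=0, level(E)=2, enqueue
  process D: level=1
  process E: level=2
All levels: A:0, B:1, C:0, D:1, E:2
level(E) = 2

Answer: 2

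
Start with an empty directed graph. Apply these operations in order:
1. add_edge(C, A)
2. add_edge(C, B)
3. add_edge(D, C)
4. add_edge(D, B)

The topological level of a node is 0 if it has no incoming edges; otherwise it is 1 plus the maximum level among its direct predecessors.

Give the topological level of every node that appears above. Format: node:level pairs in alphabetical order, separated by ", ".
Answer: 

Answer: A:2, B:2, C:1, D:0

Derivation:
Op 1: add_edge(C, A). Edges now: 1
Op 2: add_edge(C, B). Edges now: 2
Op 3: add_edge(D, C). Edges now: 3
Op 4: add_edge(D, B). Edges now: 4
Compute levels (Kahn BFS):
  sources (in-degree 0): D
  process D: level=0
    D->B: in-degree(B)=1, level(B)>=1
    D->C: in-degree(C)=0, level(C)=1, enqueue
  process C: level=1
    C->A: in-degree(A)=0, level(A)=2, enqueue
    C->B: in-degree(B)=0, level(B)=2, enqueue
  process A: level=2
  process B: level=2
All levels: A:2, B:2, C:1, D:0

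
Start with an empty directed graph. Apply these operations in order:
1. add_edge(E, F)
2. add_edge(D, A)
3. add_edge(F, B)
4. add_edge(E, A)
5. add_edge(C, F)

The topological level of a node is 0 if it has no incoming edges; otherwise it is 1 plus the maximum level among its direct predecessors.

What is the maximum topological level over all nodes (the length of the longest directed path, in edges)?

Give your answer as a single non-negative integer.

Answer: 2

Derivation:
Op 1: add_edge(E, F). Edges now: 1
Op 2: add_edge(D, A). Edges now: 2
Op 3: add_edge(F, B). Edges now: 3
Op 4: add_edge(E, A). Edges now: 4
Op 5: add_edge(C, F). Edges now: 5
Compute levels (Kahn BFS):
  sources (in-degree 0): C, D, E
  process C: level=0
    C->F: in-degree(F)=1, level(F)>=1
  process D: level=0
    D->A: in-degree(A)=1, level(A)>=1
  process E: level=0
    E->A: in-degree(A)=0, level(A)=1, enqueue
    E->F: in-degree(F)=0, level(F)=1, enqueue
  process A: level=1
  process F: level=1
    F->B: in-degree(B)=0, level(B)=2, enqueue
  process B: level=2
All levels: A:1, B:2, C:0, D:0, E:0, F:1
max level = 2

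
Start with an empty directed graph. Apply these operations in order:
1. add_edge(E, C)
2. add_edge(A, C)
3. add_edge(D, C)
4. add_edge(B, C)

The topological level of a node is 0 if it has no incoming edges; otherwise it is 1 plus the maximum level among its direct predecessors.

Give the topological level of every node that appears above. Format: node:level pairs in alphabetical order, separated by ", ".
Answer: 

Op 1: add_edge(E, C). Edges now: 1
Op 2: add_edge(A, C). Edges now: 2
Op 3: add_edge(D, C). Edges now: 3
Op 4: add_edge(B, C). Edges now: 4
Compute levels (Kahn BFS):
  sources (in-degree 0): A, B, D, E
  process A: level=0
    A->C: in-degree(C)=3, level(C)>=1
  process B: level=0
    B->C: in-degree(C)=2, level(C)>=1
  process D: level=0
    D->C: in-degree(C)=1, level(C)>=1
  process E: level=0
    E->C: in-degree(C)=0, level(C)=1, enqueue
  process C: level=1
All levels: A:0, B:0, C:1, D:0, E:0

Answer: A:0, B:0, C:1, D:0, E:0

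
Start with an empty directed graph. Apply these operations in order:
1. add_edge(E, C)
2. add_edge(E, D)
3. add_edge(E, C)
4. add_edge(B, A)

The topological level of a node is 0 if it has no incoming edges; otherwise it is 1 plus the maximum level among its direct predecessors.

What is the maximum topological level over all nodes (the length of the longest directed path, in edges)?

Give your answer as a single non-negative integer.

Answer: 1

Derivation:
Op 1: add_edge(E, C). Edges now: 1
Op 2: add_edge(E, D). Edges now: 2
Op 3: add_edge(E, C) (duplicate, no change). Edges now: 2
Op 4: add_edge(B, A). Edges now: 3
Compute levels (Kahn BFS):
  sources (in-degree 0): B, E
  process B: level=0
    B->A: in-degree(A)=0, level(A)=1, enqueue
  process E: level=0
    E->C: in-degree(C)=0, level(C)=1, enqueue
    E->D: in-degree(D)=0, level(D)=1, enqueue
  process A: level=1
  process C: level=1
  process D: level=1
All levels: A:1, B:0, C:1, D:1, E:0
max level = 1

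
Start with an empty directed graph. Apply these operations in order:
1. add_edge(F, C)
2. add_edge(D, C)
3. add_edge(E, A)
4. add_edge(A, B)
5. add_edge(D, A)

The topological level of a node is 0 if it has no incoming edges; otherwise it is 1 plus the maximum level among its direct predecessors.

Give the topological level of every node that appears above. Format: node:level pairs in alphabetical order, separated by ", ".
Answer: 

Op 1: add_edge(F, C). Edges now: 1
Op 2: add_edge(D, C). Edges now: 2
Op 3: add_edge(E, A). Edges now: 3
Op 4: add_edge(A, B). Edges now: 4
Op 5: add_edge(D, A). Edges now: 5
Compute levels (Kahn BFS):
  sources (in-degree 0): D, E, F
  process D: level=0
    D->A: in-degree(A)=1, level(A)>=1
    D->C: in-degree(C)=1, level(C)>=1
  process E: level=0
    E->A: in-degree(A)=0, level(A)=1, enqueue
  process F: level=0
    F->C: in-degree(C)=0, level(C)=1, enqueue
  process A: level=1
    A->B: in-degree(B)=0, level(B)=2, enqueue
  process C: level=1
  process B: level=2
All levels: A:1, B:2, C:1, D:0, E:0, F:0

Answer: A:1, B:2, C:1, D:0, E:0, F:0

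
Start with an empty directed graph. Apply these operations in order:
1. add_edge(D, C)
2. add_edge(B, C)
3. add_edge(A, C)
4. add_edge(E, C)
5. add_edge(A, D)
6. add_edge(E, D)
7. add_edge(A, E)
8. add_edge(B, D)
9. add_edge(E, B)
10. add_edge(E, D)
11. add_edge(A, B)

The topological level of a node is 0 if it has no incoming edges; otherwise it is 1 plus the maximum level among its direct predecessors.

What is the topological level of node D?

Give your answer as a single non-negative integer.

Op 1: add_edge(D, C). Edges now: 1
Op 2: add_edge(B, C). Edges now: 2
Op 3: add_edge(A, C). Edges now: 3
Op 4: add_edge(E, C). Edges now: 4
Op 5: add_edge(A, D). Edges now: 5
Op 6: add_edge(E, D). Edges now: 6
Op 7: add_edge(A, E). Edges now: 7
Op 8: add_edge(B, D). Edges now: 8
Op 9: add_edge(E, B). Edges now: 9
Op 10: add_edge(E, D) (duplicate, no change). Edges now: 9
Op 11: add_edge(A, B). Edges now: 10
Compute levels (Kahn BFS):
  sources (in-degree 0): A
  process A: level=0
    A->B: in-degree(B)=1, level(B)>=1
    A->C: in-degree(C)=3, level(C)>=1
    A->D: in-degree(D)=2, level(D)>=1
    A->E: in-degree(E)=0, level(E)=1, enqueue
  process E: level=1
    E->B: in-degree(B)=0, level(B)=2, enqueue
    E->C: in-degree(C)=2, level(C)>=2
    E->D: in-degree(D)=1, level(D)>=2
  process B: level=2
    B->C: in-degree(C)=1, level(C)>=3
    B->D: in-degree(D)=0, level(D)=3, enqueue
  process D: level=3
    D->C: in-degree(C)=0, level(C)=4, enqueue
  process C: level=4
All levels: A:0, B:2, C:4, D:3, E:1
level(D) = 3

Answer: 3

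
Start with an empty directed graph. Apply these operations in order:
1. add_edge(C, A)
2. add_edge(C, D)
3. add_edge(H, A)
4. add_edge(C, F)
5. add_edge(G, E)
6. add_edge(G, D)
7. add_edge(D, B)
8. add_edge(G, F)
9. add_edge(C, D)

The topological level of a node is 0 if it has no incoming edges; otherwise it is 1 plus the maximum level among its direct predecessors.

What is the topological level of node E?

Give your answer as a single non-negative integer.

Op 1: add_edge(C, A). Edges now: 1
Op 2: add_edge(C, D). Edges now: 2
Op 3: add_edge(H, A). Edges now: 3
Op 4: add_edge(C, F). Edges now: 4
Op 5: add_edge(G, E). Edges now: 5
Op 6: add_edge(G, D). Edges now: 6
Op 7: add_edge(D, B). Edges now: 7
Op 8: add_edge(G, F). Edges now: 8
Op 9: add_edge(C, D) (duplicate, no change). Edges now: 8
Compute levels (Kahn BFS):
  sources (in-degree 0): C, G, H
  process C: level=0
    C->A: in-degree(A)=1, level(A)>=1
    C->D: in-degree(D)=1, level(D)>=1
    C->F: in-degree(F)=1, level(F)>=1
  process G: level=0
    G->D: in-degree(D)=0, level(D)=1, enqueue
    G->E: in-degree(E)=0, level(E)=1, enqueue
    G->F: in-degree(F)=0, level(F)=1, enqueue
  process H: level=0
    H->A: in-degree(A)=0, level(A)=1, enqueue
  process D: level=1
    D->B: in-degree(B)=0, level(B)=2, enqueue
  process E: level=1
  process F: level=1
  process A: level=1
  process B: level=2
All levels: A:1, B:2, C:0, D:1, E:1, F:1, G:0, H:0
level(E) = 1

Answer: 1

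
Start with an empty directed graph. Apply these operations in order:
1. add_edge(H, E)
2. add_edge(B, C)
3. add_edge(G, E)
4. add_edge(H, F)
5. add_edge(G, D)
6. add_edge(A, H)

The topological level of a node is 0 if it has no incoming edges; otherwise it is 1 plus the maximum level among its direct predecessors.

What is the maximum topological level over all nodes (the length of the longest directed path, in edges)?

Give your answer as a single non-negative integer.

Op 1: add_edge(H, E). Edges now: 1
Op 2: add_edge(B, C). Edges now: 2
Op 3: add_edge(G, E). Edges now: 3
Op 4: add_edge(H, F). Edges now: 4
Op 5: add_edge(G, D). Edges now: 5
Op 6: add_edge(A, H). Edges now: 6
Compute levels (Kahn BFS):
  sources (in-degree 0): A, B, G
  process A: level=0
    A->H: in-degree(H)=0, level(H)=1, enqueue
  process B: level=0
    B->C: in-degree(C)=0, level(C)=1, enqueue
  process G: level=0
    G->D: in-degree(D)=0, level(D)=1, enqueue
    G->E: in-degree(E)=1, level(E)>=1
  process H: level=1
    H->E: in-degree(E)=0, level(E)=2, enqueue
    H->F: in-degree(F)=0, level(F)=2, enqueue
  process C: level=1
  process D: level=1
  process E: level=2
  process F: level=2
All levels: A:0, B:0, C:1, D:1, E:2, F:2, G:0, H:1
max level = 2

Answer: 2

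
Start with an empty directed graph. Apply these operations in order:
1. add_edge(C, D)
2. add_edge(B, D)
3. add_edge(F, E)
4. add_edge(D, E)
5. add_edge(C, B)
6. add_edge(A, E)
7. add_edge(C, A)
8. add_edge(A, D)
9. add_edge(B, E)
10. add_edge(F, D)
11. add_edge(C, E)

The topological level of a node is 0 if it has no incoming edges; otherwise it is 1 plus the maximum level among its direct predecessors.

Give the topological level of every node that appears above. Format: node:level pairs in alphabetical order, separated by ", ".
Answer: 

Answer: A:1, B:1, C:0, D:2, E:3, F:0

Derivation:
Op 1: add_edge(C, D). Edges now: 1
Op 2: add_edge(B, D). Edges now: 2
Op 3: add_edge(F, E). Edges now: 3
Op 4: add_edge(D, E). Edges now: 4
Op 5: add_edge(C, B). Edges now: 5
Op 6: add_edge(A, E). Edges now: 6
Op 7: add_edge(C, A). Edges now: 7
Op 8: add_edge(A, D). Edges now: 8
Op 9: add_edge(B, E). Edges now: 9
Op 10: add_edge(F, D). Edges now: 10
Op 11: add_edge(C, E). Edges now: 11
Compute levels (Kahn BFS):
  sources (in-degree 0): C, F
  process C: level=0
    C->A: in-degree(A)=0, level(A)=1, enqueue
    C->B: in-degree(B)=0, level(B)=1, enqueue
    C->D: in-degree(D)=3, level(D)>=1
    C->E: in-degree(E)=4, level(E)>=1
  process F: level=0
    F->D: in-degree(D)=2, level(D)>=1
    F->E: in-degree(E)=3, level(E)>=1
  process A: level=1
    A->D: in-degree(D)=1, level(D)>=2
    A->E: in-degree(E)=2, level(E)>=2
  process B: level=1
    B->D: in-degree(D)=0, level(D)=2, enqueue
    B->E: in-degree(E)=1, level(E)>=2
  process D: level=2
    D->E: in-degree(E)=0, level(E)=3, enqueue
  process E: level=3
All levels: A:1, B:1, C:0, D:2, E:3, F:0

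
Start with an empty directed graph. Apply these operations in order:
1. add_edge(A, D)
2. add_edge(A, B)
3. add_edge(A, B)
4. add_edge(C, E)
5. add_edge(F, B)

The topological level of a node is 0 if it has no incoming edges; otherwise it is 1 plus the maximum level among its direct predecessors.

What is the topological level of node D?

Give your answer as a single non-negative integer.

Op 1: add_edge(A, D). Edges now: 1
Op 2: add_edge(A, B). Edges now: 2
Op 3: add_edge(A, B) (duplicate, no change). Edges now: 2
Op 4: add_edge(C, E). Edges now: 3
Op 5: add_edge(F, B). Edges now: 4
Compute levels (Kahn BFS):
  sources (in-degree 0): A, C, F
  process A: level=0
    A->B: in-degree(B)=1, level(B)>=1
    A->D: in-degree(D)=0, level(D)=1, enqueue
  process C: level=0
    C->E: in-degree(E)=0, level(E)=1, enqueue
  process F: level=0
    F->B: in-degree(B)=0, level(B)=1, enqueue
  process D: level=1
  process E: level=1
  process B: level=1
All levels: A:0, B:1, C:0, D:1, E:1, F:0
level(D) = 1

Answer: 1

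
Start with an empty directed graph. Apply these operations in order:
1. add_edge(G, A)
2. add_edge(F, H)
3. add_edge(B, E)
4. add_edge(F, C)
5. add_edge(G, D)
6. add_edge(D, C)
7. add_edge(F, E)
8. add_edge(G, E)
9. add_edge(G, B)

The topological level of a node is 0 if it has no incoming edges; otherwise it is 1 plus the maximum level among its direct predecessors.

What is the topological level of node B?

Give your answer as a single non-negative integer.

Answer: 1

Derivation:
Op 1: add_edge(G, A). Edges now: 1
Op 2: add_edge(F, H). Edges now: 2
Op 3: add_edge(B, E). Edges now: 3
Op 4: add_edge(F, C). Edges now: 4
Op 5: add_edge(G, D). Edges now: 5
Op 6: add_edge(D, C). Edges now: 6
Op 7: add_edge(F, E). Edges now: 7
Op 8: add_edge(G, E). Edges now: 8
Op 9: add_edge(G, B). Edges now: 9
Compute levels (Kahn BFS):
  sources (in-degree 0): F, G
  process F: level=0
    F->C: in-degree(C)=1, level(C)>=1
    F->E: in-degree(E)=2, level(E)>=1
    F->H: in-degree(H)=0, level(H)=1, enqueue
  process G: level=0
    G->A: in-degree(A)=0, level(A)=1, enqueue
    G->B: in-degree(B)=0, level(B)=1, enqueue
    G->D: in-degree(D)=0, level(D)=1, enqueue
    G->E: in-degree(E)=1, level(E)>=1
  process H: level=1
  process A: level=1
  process B: level=1
    B->E: in-degree(E)=0, level(E)=2, enqueue
  process D: level=1
    D->C: in-degree(C)=0, level(C)=2, enqueue
  process E: level=2
  process C: level=2
All levels: A:1, B:1, C:2, D:1, E:2, F:0, G:0, H:1
level(B) = 1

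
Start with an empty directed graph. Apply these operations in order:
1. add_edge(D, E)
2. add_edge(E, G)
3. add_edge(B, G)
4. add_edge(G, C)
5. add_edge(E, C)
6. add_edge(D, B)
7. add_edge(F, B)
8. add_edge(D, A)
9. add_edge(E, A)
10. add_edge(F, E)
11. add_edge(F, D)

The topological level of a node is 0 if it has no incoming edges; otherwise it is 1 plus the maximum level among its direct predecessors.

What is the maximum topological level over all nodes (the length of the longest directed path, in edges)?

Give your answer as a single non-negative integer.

Op 1: add_edge(D, E). Edges now: 1
Op 2: add_edge(E, G). Edges now: 2
Op 3: add_edge(B, G). Edges now: 3
Op 4: add_edge(G, C). Edges now: 4
Op 5: add_edge(E, C). Edges now: 5
Op 6: add_edge(D, B). Edges now: 6
Op 7: add_edge(F, B). Edges now: 7
Op 8: add_edge(D, A). Edges now: 8
Op 9: add_edge(E, A). Edges now: 9
Op 10: add_edge(F, E). Edges now: 10
Op 11: add_edge(F, D). Edges now: 11
Compute levels (Kahn BFS):
  sources (in-degree 0): F
  process F: level=0
    F->B: in-degree(B)=1, level(B)>=1
    F->D: in-degree(D)=0, level(D)=1, enqueue
    F->E: in-degree(E)=1, level(E)>=1
  process D: level=1
    D->A: in-degree(A)=1, level(A)>=2
    D->B: in-degree(B)=0, level(B)=2, enqueue
    D->E: in-degree(E)=0, level(E)=2, enqueue
  process B: level=2
    B->G: in-degree(G)=1, level(G)>=3
  process E: level=2
    E->A: in-degree(A)=0, level(A)=3, enqueue
    E->C: in-degree(C)=1, level(C)>=3
    E->G: in-degree(G)=0, level(G)=3, enqueue
  process A: level=3
  process G: level=3
    G->C: in-degree(C)=0, level(C)=4, enqueue
  process C: level=4
All levels: A:3, B:2, C:4, D:1, E:2, F:0, G:3
max level = 4

Answer: 4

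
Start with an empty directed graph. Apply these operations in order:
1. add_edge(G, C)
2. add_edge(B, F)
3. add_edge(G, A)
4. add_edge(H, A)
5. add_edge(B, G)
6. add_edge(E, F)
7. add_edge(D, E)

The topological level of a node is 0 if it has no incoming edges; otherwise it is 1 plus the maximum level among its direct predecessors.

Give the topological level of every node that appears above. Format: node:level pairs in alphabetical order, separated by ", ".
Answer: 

Answer: A:2, B:0, C:2, D:0, E:1, F:2, G:1, H:0

Derivation:
Op 1: add_edge(G, C). Edges now: 1
Op 2: add_edge(B, F). Edges now: 2
Op 3: add_edge(G, A). Edges now: 3
Op 4: add_edge(H, A). Edges now: 4
Op 5: add_edge(B, G). Edges now: 5
Op 6: add_edge(E, F). Edges now: 6
Op 7: add_edge(D, E). Edges now: 7
Compute levels (Kahn BFS):
  sources (in-degree 0): B, D, H
  process B: level=0
    B->F: in-degree(F)=1, level(F)>=1
    B->G: in-degree(G)=0, level(G)=1, enqueue
  process D: level=0
    D->E: in-degree(E)=0, level(E)=1, enqueue
  process H: level=0
    H->A: in-degree(A)=1, level(A)>=1
  process G: level=1
    G->A: in-degree(A)=0, level(A)=2, enqueue
    G->C: in-degree(C)=0, level(C)=2, enqueue
  process E: level=1
    E->F: in-degree(F)=0, level(F)=2, enqueue
  process A: level=2
  process C: level=2
  process F: level=2
All levels: A:2, B:0, C:2, D:0, E:1, F:2, G:1, H:0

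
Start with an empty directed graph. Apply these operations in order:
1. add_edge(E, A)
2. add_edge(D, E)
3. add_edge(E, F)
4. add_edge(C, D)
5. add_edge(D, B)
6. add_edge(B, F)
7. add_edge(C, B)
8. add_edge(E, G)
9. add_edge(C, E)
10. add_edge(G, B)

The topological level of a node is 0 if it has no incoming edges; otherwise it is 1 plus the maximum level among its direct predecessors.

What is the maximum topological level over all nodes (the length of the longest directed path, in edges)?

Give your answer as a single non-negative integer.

Answer: 5

Derivation:
Op 1: add_edge(E, A). Edges now: 1
Op 2: add_edge(D, E). Edges now: 2
Op 3: add_edge(E, F). Edges now: 3
Op 4: add_edge(C, D). Edges now: 4
Op 5: add_edge(D, B). Edges now: 5
Op 6: add_edge(B, F). Edges now: 6
Op 7: add_edge(C, B). Edges now: 7
Op 8: add_edge(E, G). Edges now: 8
Op 9: add_edge(C, E). Edges now: 9
Op 10: add_edge(G, B). Edges now: 10
Compute levels (Kahn BFS):
  sources (in-degree 0): C
  process C: level=0
    C->B: in-degree(B)=2, level(B)>=1
    C->D: in-degree(D)=0, level(D)=1, enqueue
    C->E: in-degree(E)=1, level(E)>=1
  process D: level=1
    D->B: in-degree(B)=1, level(B)>=2
    D->E: in-degree(E)=0, level(E)=2, enqueue
  process E: level=2
    E->A: in-degree(A)=0, level(A)=3, enqueue
    E->F: in-degree(F)=1, level(F)>=3
    E->G: in-degree(G)=0, level(G)=3, enqueue
  process A: level=3
  process G: level=3
    G->B: in-degree(B)=0, level(B)=4, enqueue
  process B: level=4
    B->F: in-degree(F)=0, level(F)=5, enqueue
  process F: level=5
All levels: A:3, B:4, C:0, D:1, E:2, F:5, G:3
max level = 5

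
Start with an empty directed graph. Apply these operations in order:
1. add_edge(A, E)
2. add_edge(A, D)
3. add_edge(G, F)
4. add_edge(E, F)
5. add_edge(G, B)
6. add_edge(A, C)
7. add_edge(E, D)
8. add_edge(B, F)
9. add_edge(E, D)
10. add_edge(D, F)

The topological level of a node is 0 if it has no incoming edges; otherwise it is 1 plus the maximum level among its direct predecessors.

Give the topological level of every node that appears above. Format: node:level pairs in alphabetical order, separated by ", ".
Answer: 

Answer: A:0, B:1, C:1, D:2, E:1, F:3, G:0

Derivation:
Op 1: add_edge(A, E). Edges now: 1
Op 2: add_edge(A, D). Edges now: 2
Op 3: add_edge(G, F). Edges now: 3
Op 4: add_edge(E, F). Edges now: 4
Op 5: add_edge(G, B). Edges now: 5
Op 6: add_edge(A, C). Edges now: 6
Op 7: add_edge(E, D). Edges now: 7
Op 8: add_edge(B, F). Edges now: 8
Op 9: add_edge(E, D) (duplicate, no change). Edges now: 8
Op 10: add_edge(D, F). Edges now: 9
Compute levels (Kahn BFS):
  sources (in-degree 0): A, G
  process A: level=0
    A->C: in-degree(C)=0, level(C)=1, enqueue
    A->D: in-degree(D)=1, level(D)>=1
    A->E: in-degree(E)=0, level(E)=1, enqueue
  process G: level=0
    G->B: in-degree(B)=0, level(B)=1, enqueue
    G->F: in-degree(F)=3, level(F)>=1
  process C: level=1
  process E: level=1
    E->D: in-degree(D)=0, level(D)=2, enqueue
    E->F: in-degree(F)=2, level(F)>=2
  process B: level=1
    B->F: in-degree(F)=1, level(F)>=2
  process D: level=2
    D->F: in-degree(F)=0, level(F)=3, enqueue
  process F: level=3
All levels: A:0, B:1, C:1, D:2, E:1, F:3, G:0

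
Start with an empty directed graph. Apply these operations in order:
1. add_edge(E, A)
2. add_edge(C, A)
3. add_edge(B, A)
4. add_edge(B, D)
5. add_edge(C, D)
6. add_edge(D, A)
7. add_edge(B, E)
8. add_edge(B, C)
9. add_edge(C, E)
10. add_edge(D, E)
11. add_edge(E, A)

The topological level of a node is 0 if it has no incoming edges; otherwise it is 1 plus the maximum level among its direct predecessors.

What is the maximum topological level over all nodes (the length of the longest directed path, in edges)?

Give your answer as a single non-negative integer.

Op 1: add_edge(E, A). Edges now: 1
Op 2: add_edge(C, A). Edges now: 2
Op 3: add_edge(B, A). Edges now: 3
Op 4: add_edge(B, D). Edges now: 4
Op 5: add_edge(C, D). Edges now: 5
Op 6: add_edge(D, A). Edges now: 6
Op 7: add_edge(B, E). Edges now: 7
Op 8: add_edge(B, C). Edges now: 8
Op 9: add_edge(C, E). Edges now: 9
Op 10: add_edge(D, E). Edges now: 10
Op 11: add_edge(E, A) (duplicate, no change). Edges now: 10
Compute levels (Kahn BFS):
  sources (in-degree 0): B
  process B: level=0
    B->A: in-degree(A)=3, level(A)>=1
    B->C: in-degree(C)=0, level(C)=1, enqueue
    B->D: in-degree(D)=1, level(D)>=1
    B->E: in-degree(E)=2, level(E)>=1
  process C: level=1
    C->A: in-degree(A)=2, level(A)>=2
    C->D: in-degree(D)=0, level(D)=2, enqueue
    C->E: in-degree(E)=1, level(E)>=2
  process D: level=2
    D->A: in-degree(A)=1, level(A)>=3
    D->E: in-degree(E)=0, level(E)=3, enqueue
  process E: level=3
    E->A: in-degree(A)=0, level(A)=4, enqueue
  process A: level=4
All levels: A:4, B:0, C:1, D:2, E:3
max level = 4

Answer: 4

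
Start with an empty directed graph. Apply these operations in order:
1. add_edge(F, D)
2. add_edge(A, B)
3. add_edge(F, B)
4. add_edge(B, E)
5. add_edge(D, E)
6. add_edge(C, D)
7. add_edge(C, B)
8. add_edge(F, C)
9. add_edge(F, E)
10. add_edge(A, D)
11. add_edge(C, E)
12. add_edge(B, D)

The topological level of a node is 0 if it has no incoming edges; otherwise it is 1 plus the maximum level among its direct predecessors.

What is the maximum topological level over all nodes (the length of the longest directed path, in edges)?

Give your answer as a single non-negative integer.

Answer: 4

Derivation:
Op 1: add_edge(F, D). Edges now: 1
Op 2: add_edge(A, B). Edges now: 2
Op 3: add_edge(F, B). Edges now: 3
Op 4: add_edge(B, E). Edges now: 4
Op 5: add_edge(D, E). Edges now: 5
Op 6: add_edge(C, D). Edges now: 6
Op 7: add_edge(C, B). Edges now: 7
Op 8: add_edge(F, C). Edges now: 8
Op 9: add_edge(F, E). Edges now: 9
Op 10: add_edge(A, D). Edges now: 10
Op 11: add_edge(C, E). Edges now: 11
Op 12: add_edge(B, D). Edges now: 12
Compute levels (Kahn BFS):
  sources (in-degree 0): A, F
  process A: level=0
    A->B: in-degree(B)=2, level(B)>=1
    A->D: in-degree(D)=3, level(D)>=1
  process F: level=0
    F->B: in-degree(B)=1, level(B)>=1
    F->C: in-degree(C)=0, level(C)=1, enqueue
    F->D: in-degree(D)=2, level(D)>=1
    F->E: in-degree(E)=3, level(E)>=1
  process C: level=1
    C->B: in-degree(B)=0, level(B)=2, enqueue
    C->D: in-degree(D)=1, level(D)>=2
    C->E: in-degree(E)=2, level(E)>=2
  process B: level=2
    B->D: in-degree(D)=0, level(D)=3, enqueue
    B->E: in-degree(E)=1, level(E)>=3
  process D: level=3
    D->E: in-degree(E)=0, level(E)=4, enqueue
  process E: level=4
All levels: A:0, B:2, C:1, D:3, E:4, F:0
max level = 4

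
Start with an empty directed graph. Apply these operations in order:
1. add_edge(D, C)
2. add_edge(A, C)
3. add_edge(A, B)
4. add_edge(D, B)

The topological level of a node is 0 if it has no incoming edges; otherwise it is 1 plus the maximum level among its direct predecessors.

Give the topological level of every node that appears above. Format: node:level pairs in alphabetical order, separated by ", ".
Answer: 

Answer: A:0, B:1, C:1, D:0

Derivation:
Op 1: add_edge(D, C). Edges now: 1
Op 2: add_edge(A, C). Edges now: 2
Op 3: add_edge(A, B). Edges now: 3
Op 4: add_edge(D, B). Edges now: 4
Compute levels (Kahn BFS):
  sources (in-degree 0): A, D
  process A: level=0
    A->B: in-degree(B)=1, level(B)>=1
    A->C: in-degree(C)=1, level(C)>=1
  process D: level=0
    D->B: in-degree(B)=0, level(B)=1, enqueue
    D->C: in-degree(C)=0, level(C)=1, enqueue
  process B: level=1
  process C: level=1
All levels: A:0, B:1, C:1, D:0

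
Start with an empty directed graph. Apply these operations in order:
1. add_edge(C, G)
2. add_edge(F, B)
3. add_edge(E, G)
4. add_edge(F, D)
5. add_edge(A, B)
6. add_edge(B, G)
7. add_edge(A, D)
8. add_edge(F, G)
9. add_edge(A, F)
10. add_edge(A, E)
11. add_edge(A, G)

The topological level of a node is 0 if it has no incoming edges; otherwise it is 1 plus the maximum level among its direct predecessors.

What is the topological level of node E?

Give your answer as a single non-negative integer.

Op 1: add_edge(C, G). Edges now: 1
Op 2: add_edge(F, B). Edges now: 2
Op 3: add_edge(E, G). Edges now: 3
Op 4: add_edge(F, D). Edges now: 4
Op 5: add_edge(A, B). Edges now: 5
Op 6: add_edge(B, G). Edges now: 6
Op 7: add_edge(A, D). Edges now: 7
Op 8: add_edge(F, G). Edges now: 8
Op 9: add_edge(A, F). Edges now: 9
Op 10: add_edge(A, E). Edges now: 10
Op 11: add_edge(A, G). Edges now: 11
Compute levels (Kahn BFS):
  sources (in-degree 0): A, C
  process A: level=0
    A->B: in-degree(B)=1, level(B)>=1
    A->D: in-degree(D)=1, level(D)>=1
    A->E: in-degree(E)=0, level(E)=1, enqueue
    A->F: in-degree(F)=0, level(F)=1, enqueue
    A->G: in-degree(G)=4, level(G)>=1
  process C: level=0
    C->G: in-degree(G)=3, level(G)>=1
  process E: level=1
    E->G: in-degree(G)=2, level(G)>=2
  process F: level=1
    F->B: in-degree(B)=0, level(B)=2, enqueue
    F->D: in-degree(D)=0, level(D)=2, enqueue
    F->G: in-degree(G)=1, level(G)>=2
  process B: level=2
    B->G: in-degree(G)=0, level(G)=3, enqueue
  process D: level=2
  process G: level=3
All levels: A:0, B:2, C:0, D:2, E:1, F:1, G:3
level(E) = 1

Answer: 1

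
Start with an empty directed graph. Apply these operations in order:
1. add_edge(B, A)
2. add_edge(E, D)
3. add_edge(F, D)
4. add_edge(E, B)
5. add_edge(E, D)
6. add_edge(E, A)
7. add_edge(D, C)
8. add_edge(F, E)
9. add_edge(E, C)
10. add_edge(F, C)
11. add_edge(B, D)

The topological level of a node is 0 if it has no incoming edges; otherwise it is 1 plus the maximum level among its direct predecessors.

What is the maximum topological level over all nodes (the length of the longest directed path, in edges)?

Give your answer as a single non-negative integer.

Op 1: add_edge(B, A). Edges now: 1
Op 2: add_edge(E, D). Edges now: 2
Op 3: add_edge(F, D). Edges now: 3
Op 4: add_edge(E, B). Edges now: 4
Op 5: add_edge(E, D) (duplicate, no change). Edges now: 4
Op 6: add_edge(E, A). Edges now: 5
Op 7: add_edge(D, C). Edges now: 6
Op 8: add_edge(F, E). Edges now: 7
Op 9: add_edge(E, C). Edges now: 8
Op 10: add_edge(F, C). Edges now: 9
Op 11: add_edge(B, D). Edges now: 10
Compute levels (Kahn BFS):
  sources (in-degree 0): F
  process F: level=0
    F->C: in-degree(C)=2, level(C)>=1
    F->D: in-degree(D)=2, level(D)>=1
    F->E: in-degree(E)=0, level(E)=1, enqueue
  process E: level=1
    E->A: in-degree(A)=1, level(A)>=2
    E->B: in-degree(B)=0, level(B)=2, enqueue
    E->C: in-degree(C)=1, level(C)>=2
    E->D: in-degree(D)=1, level(D)>=2
  process B: level=2
    B->A: in-degree(A)=0, level(A)=3, enqueue
    B->D: in-degree(D)=0, level(D)=3, enqueue
  process A: level=3
  process D: level=3
    D->C: in-degree(C)=0, level(C)=4, enqueue
  process C: level=4
All levels: A:3, B:2, C:4, D:3, E:1, F:0
max level = 4

Answer: 4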